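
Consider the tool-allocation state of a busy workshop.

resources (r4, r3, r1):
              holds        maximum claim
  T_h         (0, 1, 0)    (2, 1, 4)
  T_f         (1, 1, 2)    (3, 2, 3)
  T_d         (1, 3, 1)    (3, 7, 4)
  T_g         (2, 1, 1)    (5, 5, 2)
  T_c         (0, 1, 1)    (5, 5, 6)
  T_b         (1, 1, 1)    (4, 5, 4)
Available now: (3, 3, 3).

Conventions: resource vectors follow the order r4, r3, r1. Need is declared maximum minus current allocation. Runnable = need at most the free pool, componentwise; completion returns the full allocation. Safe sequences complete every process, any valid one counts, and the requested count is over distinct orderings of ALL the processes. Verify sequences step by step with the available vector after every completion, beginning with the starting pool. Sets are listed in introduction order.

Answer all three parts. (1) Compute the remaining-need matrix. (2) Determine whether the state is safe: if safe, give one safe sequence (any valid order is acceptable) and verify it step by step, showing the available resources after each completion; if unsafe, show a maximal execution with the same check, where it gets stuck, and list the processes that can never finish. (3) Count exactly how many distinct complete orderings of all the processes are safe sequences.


(1) Outstanding need per process (order r4, r3, r1):
  T_h: (2, 0, 4)
  T_f: (2, 1, 1)
  T_d: (2, 4, 3)
  T_g: (3, 4, 1)
  T_c: (5, 4, 5)
  T_b: (3, 4, 3)
(2) The state is SAFE; one workable sequence: T_f, T_g, T_d, T_c, T_b, T_h.
Key observation: the first exact fit in this order is T_g — it needs (3, 4, 1) with (4, 4, 5) free, meeting a requested resource to the last unit.
Walking it through:
  pool = (3, 3, 3)
  T_f needs (2, 1, 1) <= (3, 3, 3) -> finishes; pool += (1, 1, 2) = (4, 4, 5)
  T_g needs (3, 4, 1) <= (4, 4, 5) -> finishes; pool += (2, 1, 1) = (6, 5, 6)
  T_d needs (2, 4, 3) <= (6, 5, 6) -> finishes; pool += (1, 3, 1) = (7, 8, 7)
  T_c needs (5, 4, 5) <= (7, 8, 7) -> finishes; pool += (0, 1, 1) = (7, 9, 8)
  T_b needs (3, 4, 3) <= (7, 9, 8) -> finishes; pool += (1, 1, 1) = (8, 10, 9)
  T_h needs (2, 0, 4) <= (8, 10, 9) -> finishes; pool += (0, 1, 0) = (8, 11, 9)
(3) Exactly 90 of the possible complete orderings are safe sequences.


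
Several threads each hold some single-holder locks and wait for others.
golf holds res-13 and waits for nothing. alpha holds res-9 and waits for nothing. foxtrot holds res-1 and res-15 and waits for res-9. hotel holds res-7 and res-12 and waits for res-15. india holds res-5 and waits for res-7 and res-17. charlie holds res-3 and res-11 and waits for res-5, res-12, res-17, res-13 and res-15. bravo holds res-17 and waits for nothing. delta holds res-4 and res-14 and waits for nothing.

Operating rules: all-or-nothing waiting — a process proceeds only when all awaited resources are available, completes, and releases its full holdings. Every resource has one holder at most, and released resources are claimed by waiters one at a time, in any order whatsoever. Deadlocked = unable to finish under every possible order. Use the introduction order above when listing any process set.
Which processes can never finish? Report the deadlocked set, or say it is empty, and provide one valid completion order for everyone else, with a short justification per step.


The deadlocked set is empty.
Key observation: the waits form no ring: some process can always run, and its releases unblock the others one by one.
The rest can finish in the order delta, alpha, foxtrot, hotel, golf, bravo, india, charlie.
Verifying each step:
  delta: no waits; runs immediately, freeing res-4 and res-14
  alpha: no waits; runs immediately, freeing res-9
  foxtrot: everything it awaited (res-9) is free; runs, freeing res-1 and res-15
  hotel: everything it awaited (res-15) is free; runs, freeing res-7 and res-12
  golf: no waits; runs immediately, freeing res-13
  bravo: no waits; runs immediately, freeing res-17
  india: everything it awaited (res-7 and res-17) is free; runs, freeing res-5
  charlie: everything it awaited (res-5, res-12, res-17, res-13 and res-15) is free; runs, freeing res-3 and res-11


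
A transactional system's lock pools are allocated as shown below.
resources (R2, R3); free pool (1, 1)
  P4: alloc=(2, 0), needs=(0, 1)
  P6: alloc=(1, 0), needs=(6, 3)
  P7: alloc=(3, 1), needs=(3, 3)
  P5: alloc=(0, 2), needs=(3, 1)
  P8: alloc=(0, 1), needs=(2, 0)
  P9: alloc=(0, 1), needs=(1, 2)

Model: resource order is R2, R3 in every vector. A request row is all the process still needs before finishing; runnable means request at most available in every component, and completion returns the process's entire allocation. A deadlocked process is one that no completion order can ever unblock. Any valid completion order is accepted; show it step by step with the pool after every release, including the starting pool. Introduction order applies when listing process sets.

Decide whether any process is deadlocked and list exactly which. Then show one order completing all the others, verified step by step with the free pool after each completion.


The deadlocked set is empty.
Key observation: P4 can run right away; the returned allocation unlocks the remaining processes in turn.
One completion order for the rest: P4, P5, P8, P7, P9, P6. Verifying each step:
  pool = (1, 1)
  P4 needs (0, 1) <= (1, 1) -> finishes; pool += (2, 0) = (3, 1)
  P5 needs (3, 1) <= (3, 1) -> finishes; pool += (0, 2) = (3, 3)
  P8 needs (2, 0) <= (3, 3) -> finishes; pool += (0, 1) = (3, 4)
  P7 needs (3, 3) <= (3, 4) -> finishes; pool += (3, 1) = (6, 5)
  P9 needs (1, 2) <= (6, 5) -> finishes; pool += (0, 1) = (6, 6)
  P6 needs (6, 3) <= (6, 6) -> finishes; pool += (1, 0) = (7, 6)


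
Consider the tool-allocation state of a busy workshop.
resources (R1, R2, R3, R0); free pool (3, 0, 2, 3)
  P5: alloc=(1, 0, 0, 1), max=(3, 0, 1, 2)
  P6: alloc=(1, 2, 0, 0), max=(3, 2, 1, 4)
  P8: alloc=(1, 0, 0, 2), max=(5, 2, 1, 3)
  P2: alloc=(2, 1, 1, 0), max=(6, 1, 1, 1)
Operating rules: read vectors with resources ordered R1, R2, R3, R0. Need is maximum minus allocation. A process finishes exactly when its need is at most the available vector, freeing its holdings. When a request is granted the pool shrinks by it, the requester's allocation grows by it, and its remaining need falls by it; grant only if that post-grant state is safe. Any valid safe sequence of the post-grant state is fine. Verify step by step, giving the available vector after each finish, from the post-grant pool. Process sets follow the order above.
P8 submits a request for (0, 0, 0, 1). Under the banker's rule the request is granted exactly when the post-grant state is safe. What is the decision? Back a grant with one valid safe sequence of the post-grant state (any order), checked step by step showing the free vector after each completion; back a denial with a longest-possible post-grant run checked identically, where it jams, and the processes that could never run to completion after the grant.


DENY. Granting would leave the state unsafe.
Key observation: after P5, P2 the pool peaks at (6, 1, 3, 3), and each blocked process is short somewhere: P6 on R0; P8 on R2.
After a pretend grant, a maximal execution: P5, P2 — then nothing else fits. Step-by-step check:
  pool = (3, 0, 2, 2)
  P5: need (2, 0, 1, 1) fits (3, 0, 2, 2); releases (1, 0, 0, 1), pool now (4, 0, 2, 3)
  P2: need (4, 0, 0, 1) fits (4, 0, 2, 3); releases (2, 1, 1, 0), pool now (6, 1, 3, 3)
  blocked: P6 wants (2, 0, 1, 4), pool (6, 1, 3, 3) — not enough R0
  blocked: P8 wants (4, 2, 1, 0), pool (6, 1, 3, 3) — not enough R2
Post-grant, the permanently blocked set is P6 and P8.


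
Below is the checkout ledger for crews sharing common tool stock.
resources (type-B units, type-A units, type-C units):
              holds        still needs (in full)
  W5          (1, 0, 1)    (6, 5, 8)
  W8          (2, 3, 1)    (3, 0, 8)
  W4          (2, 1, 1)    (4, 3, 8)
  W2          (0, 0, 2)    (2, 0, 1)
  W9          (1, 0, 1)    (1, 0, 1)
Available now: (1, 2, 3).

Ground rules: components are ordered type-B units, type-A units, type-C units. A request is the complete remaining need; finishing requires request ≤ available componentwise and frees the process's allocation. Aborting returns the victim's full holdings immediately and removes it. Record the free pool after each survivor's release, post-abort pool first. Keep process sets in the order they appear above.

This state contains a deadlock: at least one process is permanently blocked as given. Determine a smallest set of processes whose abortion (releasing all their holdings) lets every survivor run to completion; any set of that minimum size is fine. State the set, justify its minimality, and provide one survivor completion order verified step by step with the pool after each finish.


Minimum abort set: W5 and W4.
Key observation: aborting W5 and W4 returns (3, 1, 2), and W8 — hopeless before — runs at step 3 with the returned capacity in the pool.
Why nothing smaller works — every single abort fails: W5 alone leaves W8 blocked (short on type-C units); W8 alone leaves W5 blocked (short on type-B units and type-C units); W4 alone leaves W5 blocked (short on type-B units, type-A units and type-C units); W2 alone leaves W5 blocked (short on type-B units, type-A units and type-C units); W9 alone leaves W5 blocked (short on type-B units, type-A units and type-C units).
Survivors finish in the order: W9, W2, W8. Verifying each step (pool after the aborts first):
  pool = (4, 3, 5)
  W9: need (1, 0, 1) fits (4, 3, 5); releases (1, 0, 1), pool now (5, 3, 6)
  W2: need (2, 0, 1) fits (5, 3, 6); releases (0, 0, 2), pool now (5, 3, 8)
  W8: need (3, 0, 8) fits (5, 3, 8); releases (2, 3, 1), pool now (7, 6, 9)


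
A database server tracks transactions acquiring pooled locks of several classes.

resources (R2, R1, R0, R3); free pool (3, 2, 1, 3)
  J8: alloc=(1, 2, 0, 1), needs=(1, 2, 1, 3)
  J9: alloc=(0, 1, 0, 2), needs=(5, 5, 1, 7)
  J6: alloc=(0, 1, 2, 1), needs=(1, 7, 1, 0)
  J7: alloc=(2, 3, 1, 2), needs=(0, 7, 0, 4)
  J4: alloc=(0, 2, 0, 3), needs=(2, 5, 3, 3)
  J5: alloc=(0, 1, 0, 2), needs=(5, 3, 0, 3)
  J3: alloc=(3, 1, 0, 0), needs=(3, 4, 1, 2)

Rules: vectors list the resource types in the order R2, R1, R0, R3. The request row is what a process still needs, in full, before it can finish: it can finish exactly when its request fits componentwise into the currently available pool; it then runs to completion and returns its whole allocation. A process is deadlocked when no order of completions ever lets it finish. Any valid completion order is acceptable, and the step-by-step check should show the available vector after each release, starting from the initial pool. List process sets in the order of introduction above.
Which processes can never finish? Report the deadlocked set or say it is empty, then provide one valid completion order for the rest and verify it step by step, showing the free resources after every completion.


The deadlocked set is J9, J6, J7 and J4.
Key observation: after J8, J3, J5 the pool peaks at (7, 6, 1, 6), and each blocked process is short somewhere: J9 on R3; J6 on R1; J7 on R1; J4 on R0.
One completion order for the rest: J8, J3, J5. Walking it through:
  pool = (3, 2, 1, 3)
  J8 needs (1, 2, 1, 3) <= (3, 2, 1, 3) -> finishes; pool += (1, 2, 0, 1) = (4, 4, 1, 4)
  J3 needs (3, 4, 1, 2) <= (4, 4, 1, 4) -> finishes; pool += (3, 1, 0, 0) = (7, 5, 1, 4)
  J5 needs (5, 3, 0, 3) <= (7, 5, 1, 4) -> finishes; pool += (0, 1, 0, 2) = (7, 6, 1, 6)
The blocked processes can never fit:
  J9 still needs (5, 5, 1, 7) but only (7, 6, 1, 6) is free — short on R3
  J6 still needs (1, 7, 1, 0) but only (7, 6, 1, 6) is free — short on R1
  J7 still needs (0, 7, 0, 4) but only (7, 6, 1, 6) is free — short on R1
  J4 still needs (2, 5, 3, 3) but only (7, 6, 1, 6) is free — short on R0


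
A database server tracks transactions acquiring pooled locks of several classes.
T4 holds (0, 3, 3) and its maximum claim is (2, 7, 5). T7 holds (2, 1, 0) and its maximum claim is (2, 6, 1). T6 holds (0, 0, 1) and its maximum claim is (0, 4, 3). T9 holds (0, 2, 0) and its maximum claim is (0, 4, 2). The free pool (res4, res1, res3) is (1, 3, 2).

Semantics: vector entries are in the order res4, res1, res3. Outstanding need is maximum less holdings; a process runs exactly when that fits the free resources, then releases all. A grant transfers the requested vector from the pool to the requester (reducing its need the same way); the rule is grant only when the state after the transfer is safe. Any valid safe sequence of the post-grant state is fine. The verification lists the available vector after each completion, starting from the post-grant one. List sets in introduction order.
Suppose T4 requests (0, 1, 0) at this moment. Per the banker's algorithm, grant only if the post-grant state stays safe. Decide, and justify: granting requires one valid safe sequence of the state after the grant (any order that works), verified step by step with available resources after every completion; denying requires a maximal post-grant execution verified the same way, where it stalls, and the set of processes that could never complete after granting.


DENY: after the grant no complete ordering would exist.
Key observation: after T9, T6 the pool peaks at (1, 4, 3), and each blocked process is short somewhere: T4 on res4; T7 on res1.
On the post-grant state, T9, T6 is a maximal run — nothing extends it. Walking it through:
  pool = (1, 2, 2)
  T9 needs (0, 2, 2) <= (1, 2, 2) -> finishes; pool += (0, 2, 0) = (1, 4, 2)
  T6 needs (0, 4, 2) <= (1, 4, 2) -> finishes; pool += (0, 0, 1) = (1, 4, 3)
  blocked: T4 wants (2, 3, 2), pool (1, 4, 3) — not enough res4
  blocked: T7 wants (0, 5, 1), pool (1, 4, 3) — not enough res1
Processes that could never finish after the grant: T4 and T7.


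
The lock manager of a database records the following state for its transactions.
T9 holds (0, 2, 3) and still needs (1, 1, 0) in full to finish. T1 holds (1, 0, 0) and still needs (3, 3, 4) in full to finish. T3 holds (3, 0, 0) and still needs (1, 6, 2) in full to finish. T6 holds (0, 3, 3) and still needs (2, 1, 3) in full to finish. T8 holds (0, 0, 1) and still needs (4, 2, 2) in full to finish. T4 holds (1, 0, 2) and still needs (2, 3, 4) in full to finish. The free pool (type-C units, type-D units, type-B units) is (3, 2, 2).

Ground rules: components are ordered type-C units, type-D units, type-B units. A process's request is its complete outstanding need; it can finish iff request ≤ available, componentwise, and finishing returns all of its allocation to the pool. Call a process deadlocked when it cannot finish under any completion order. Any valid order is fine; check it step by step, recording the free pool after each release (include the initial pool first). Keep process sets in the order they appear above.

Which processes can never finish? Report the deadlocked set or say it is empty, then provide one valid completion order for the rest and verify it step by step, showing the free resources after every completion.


The deadlocked set is empty.
Key observation: beginning at T9, releases accumulate fast enough that every process eventually fits.
One completion order for the rest: T9, T6, T3, T8, T1, T4. Step-by-step check:
  pool = (3, 2, 2)
  T9 needs (1, 1, 0) <= (3, 2, 2) -> finishes; pool += (0, 2, 3) = (3, 4, 5)
  T6 needs (2, 1, 3) <= (3, 4, 5) -> finishes; pool += (0, 3, 3) = (3, 7, 8)
  T3 needs (1, 6, 2) <= (3, 7, 8) -> finishes; pool += (3, 0, 0) = (6, 7, 8)
  T8 needs (4, 2, 2) <= (6, 7, 8) -> finishes; pool += (0, 0, 1) = (6, 7, 9)
  T1 needs (3, 3, 4) <= (6, 7, 9) -> finishes; pool += (1, 0, 0) = (7, 7, 9)
  T4 needs (2, 3, 4) <= (7, 7, 9) -> finishes; pool += (1, 0, 2) = (8, 7, 11)


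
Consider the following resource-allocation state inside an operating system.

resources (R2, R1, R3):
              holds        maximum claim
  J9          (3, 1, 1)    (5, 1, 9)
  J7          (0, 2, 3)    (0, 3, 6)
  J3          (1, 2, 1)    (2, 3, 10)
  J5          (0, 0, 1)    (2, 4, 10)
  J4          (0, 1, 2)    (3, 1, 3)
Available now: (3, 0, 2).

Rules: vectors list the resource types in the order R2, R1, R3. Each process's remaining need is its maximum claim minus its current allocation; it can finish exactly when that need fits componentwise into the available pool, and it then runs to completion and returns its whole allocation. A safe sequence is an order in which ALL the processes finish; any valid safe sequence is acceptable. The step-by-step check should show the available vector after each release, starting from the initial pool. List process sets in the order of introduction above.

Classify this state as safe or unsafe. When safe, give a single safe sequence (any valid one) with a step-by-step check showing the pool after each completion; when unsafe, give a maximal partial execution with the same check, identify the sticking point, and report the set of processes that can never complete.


UNSAFE — no complete ordering exists.
Key observation: even finishing J4, J7 leaves just (3, 3, 7) free — too little R3 for any of the remaining processes.
A maximal execution: J4, J7 — then nothing else fits. Verifying each step:
  pool = (3, 0, 2)
  run J4 (needs (3, 0, 1), free (3, 0, 2)); after release of (0, 1, 2) the pool is (3, 1, 4)
  run J7 (needs (0, 1, 3), free (3, 1, 4)); after release of (0, 2, 3) the pool is (3, 3, 7)
  blocked: J9 wants (2, 0, 8), pool (3, 3, 7) — not enough R3
  blocked: J3 wants (1, 1, 9), pool (3, 3, 7) — not enough R3
  blocked: J5 wants (2, 4, 9), pool (3, 3, 7) — not enough R1 and R3
Permanently blocked: J9, J3 and J5.


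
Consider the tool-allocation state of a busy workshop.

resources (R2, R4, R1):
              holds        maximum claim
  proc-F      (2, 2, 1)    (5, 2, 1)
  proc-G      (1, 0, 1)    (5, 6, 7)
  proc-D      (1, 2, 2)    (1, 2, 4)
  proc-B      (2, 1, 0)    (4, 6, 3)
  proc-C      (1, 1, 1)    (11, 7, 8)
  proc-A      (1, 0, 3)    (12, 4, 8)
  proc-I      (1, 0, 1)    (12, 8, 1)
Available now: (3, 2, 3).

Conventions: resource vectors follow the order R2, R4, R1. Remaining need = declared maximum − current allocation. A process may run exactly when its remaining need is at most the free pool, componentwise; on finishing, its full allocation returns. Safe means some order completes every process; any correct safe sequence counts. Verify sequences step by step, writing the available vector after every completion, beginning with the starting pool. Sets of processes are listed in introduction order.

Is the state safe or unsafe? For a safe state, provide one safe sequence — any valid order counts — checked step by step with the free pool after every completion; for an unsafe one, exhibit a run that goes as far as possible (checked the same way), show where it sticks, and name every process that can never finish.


The state is UNSAFE.
Key observation: no order helps: past proc-F, proc-D, proc-B, proc-G, the free pool tops out at (9, 7, 7), below what each blocked process needs in R2.
A maximal execution: proc-F, proc-D, proc-B, proc-G — then nothing else fits. Verifying each step:
  pool = (3, 2, 3)
  proc-F needs (3, 0, 0) <= (3, 2, 3) -> finishes; pool += (2, 2, 1) = (5, 4, 4)
  proc-D needs (0, 0, 2) <= (5, 4, 4) -> finishes; pool += (1, 2, 2) = (6, 6, 6)
  proc-B needs (2, 5, 3) <= (6, 6, 6) -> finishes; pool += (2, 1, 0) = (8, 7, 6)
  proc-G needs (4, 6, 6) <= (8, 7, 6) -> finishes; pool += (1, 0, 1) = (9, 7, 7)
  proc-C cannot run: need (10, 6, 7) vs free (9, 7, 7) (insufficient R2)
  proc-A cannot run: need (11, 4, 5) vs free (9, 7, 7) (insufficient R2)
  proc-I cannot run: need (11, 8, 0) vs free (9, 7, 7) (insufficient R2 and R4)
Processes that can never finish: proc-C, proc-A and proc-I.


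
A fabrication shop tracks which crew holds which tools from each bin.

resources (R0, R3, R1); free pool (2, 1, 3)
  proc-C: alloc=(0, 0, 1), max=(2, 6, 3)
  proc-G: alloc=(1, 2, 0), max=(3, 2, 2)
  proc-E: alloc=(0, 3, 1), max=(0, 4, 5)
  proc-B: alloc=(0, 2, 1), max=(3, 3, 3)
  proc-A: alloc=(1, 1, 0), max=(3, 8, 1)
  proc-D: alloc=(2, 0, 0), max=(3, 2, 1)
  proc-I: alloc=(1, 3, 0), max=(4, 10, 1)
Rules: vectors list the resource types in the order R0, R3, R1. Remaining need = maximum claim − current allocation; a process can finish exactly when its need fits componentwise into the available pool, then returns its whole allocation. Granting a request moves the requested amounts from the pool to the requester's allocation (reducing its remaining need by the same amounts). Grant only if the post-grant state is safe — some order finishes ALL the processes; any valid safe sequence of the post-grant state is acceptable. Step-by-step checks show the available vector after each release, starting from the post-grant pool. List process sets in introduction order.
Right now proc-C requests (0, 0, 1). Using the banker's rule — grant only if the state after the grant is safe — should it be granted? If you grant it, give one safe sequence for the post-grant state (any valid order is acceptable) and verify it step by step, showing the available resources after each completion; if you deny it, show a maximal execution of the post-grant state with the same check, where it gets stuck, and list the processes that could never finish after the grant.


DENY: after the grant no complete ordering would exist.
Key observation: after proc-G, proc-D, proc-B the pool peaks at (5, 5, 3), and each blocked process is short somewhere: proc-C on R3; proc-E on R1; proc-A on R3; proc-I on R3.
Pretend the grant happened; the run proc-G, proc-D, proc-B goes as far as possible. Verifying each step:
  pool = (2, 1, 2)
  proc-G: need (2, 0, 2) fits (2, 1, 2); releases (1, 2, 0), pool now (3, 3, 2)
  proc-D: need (1, 2, 1) fits (3, 3, 2); releases (2, 0, 0), pool now (5, 3, 2)
  proc-B: need (3, 1, 2) fits (5, 3, 2); releases (0, 2, 1), pool now (5, 5, 3)
  blocked: proc-C wants (2, 6, 1), pool (5, 5, 3) — not enough R3
  blocked: proc-E wants (0, 1, 4), pool (5, 5, 3) — not enough R1
  blocked: proc-A wants (2, 7, 1), pool (5, 5, 3) — not enough R3
  blocked: proc-I wants (3, 7, 1), pool (5, 5, 3) — not enough R3
Processes that could never finish after the grant: proc-C, proc-E, proc-A and proc-I.


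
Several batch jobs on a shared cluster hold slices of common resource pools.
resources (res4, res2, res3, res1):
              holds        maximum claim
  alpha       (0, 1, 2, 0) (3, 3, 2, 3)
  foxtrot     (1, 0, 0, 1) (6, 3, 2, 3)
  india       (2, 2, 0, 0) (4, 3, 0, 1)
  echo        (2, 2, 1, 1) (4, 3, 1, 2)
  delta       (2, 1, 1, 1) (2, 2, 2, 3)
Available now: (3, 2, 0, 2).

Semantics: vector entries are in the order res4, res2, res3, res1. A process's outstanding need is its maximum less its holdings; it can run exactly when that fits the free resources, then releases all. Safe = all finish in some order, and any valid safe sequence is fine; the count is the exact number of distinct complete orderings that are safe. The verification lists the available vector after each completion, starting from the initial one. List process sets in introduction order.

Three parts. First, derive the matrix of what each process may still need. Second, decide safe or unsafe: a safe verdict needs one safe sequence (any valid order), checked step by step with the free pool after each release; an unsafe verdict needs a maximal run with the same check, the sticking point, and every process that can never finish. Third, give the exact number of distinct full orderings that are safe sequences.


(1) Outstanding need per process (order res4, res2, res3, res1):
  alpha: (3, 2, 0, 3)
  foxtrot: (5, 3, 2, 2)
  india: (2, 1, 0, 1)
  echo: (2, 1, 0, 1)
  delta: (0, 1, 1, 2)
(2) SAFE. One safe sequence: echo, delta, foxtrot, alpha, india.
Key observation: delta marks the first exact bind of the order: its need (0, 1, 1, 2) fits the free (5, 4, 1, 3) with zero slack on a requested resource.
Walking it through:
  pool = (3, 2, 0, 2)
  run echo (needs (2, 1, 0, 1), free (3, 2, 0, 2)); after release of (2, 2, 1, 1) the pool is (5, 4, 1, 3)
  run delta (needs (0, 1, 1, 2), free (5, 4, 1, 3)); after release of (2, 1, 1, 1) the pool is (7, 5, 2, 4)
  run foxtrot (needs (5, 3, 2, 2), free (7, 5, 2, 4)); after release of (1, 0, 0, 1) the pool is (8, 5, 2, 5)
  run alpha (needs (3, 2, 0, 3), free (8, 5, 2, 5)); after release of (0, 1, 2, 0) the pool is (8, 6, 4, 5)
  run india (needs (2, 1, 0, 1), free (8, 6, 4, 5)); after release of (2, 2, 0, 0) the pool is (10, 8, 4, 5)
(3) Exactly 20 of the possible complete orderings are safe sequences.


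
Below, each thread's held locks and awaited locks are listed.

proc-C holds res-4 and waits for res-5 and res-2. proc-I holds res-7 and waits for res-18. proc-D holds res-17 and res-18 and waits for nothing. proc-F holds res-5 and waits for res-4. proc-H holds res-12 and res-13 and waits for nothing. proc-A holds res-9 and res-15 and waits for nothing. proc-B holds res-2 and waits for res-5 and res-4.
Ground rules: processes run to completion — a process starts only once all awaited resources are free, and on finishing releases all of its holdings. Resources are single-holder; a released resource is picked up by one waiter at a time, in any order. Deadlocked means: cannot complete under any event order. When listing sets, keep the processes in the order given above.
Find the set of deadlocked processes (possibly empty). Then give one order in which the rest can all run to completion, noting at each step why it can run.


The deadlocked set is proc-C, proc-F and proc-B.
Key observation: along proc-C -> proc-F -> proc-C, each member waits on what the next one holds — a deadlock; proc-B is caught in further circular waits.
A valid finishing order for the others: proc-D, proc-A, proc-H, proc-I.
Step-by-step check:
  proc-D waits on nothing -> runs at once and releases res-17 and res-18
  proc-A waits on nothing -> runs at once and releases res-9 and res-15
  proc-H waits on nothing -> runs at once and releases res-12 and res-13
  run proc-I (all its waits — res-18 — are resolved); releases res-7


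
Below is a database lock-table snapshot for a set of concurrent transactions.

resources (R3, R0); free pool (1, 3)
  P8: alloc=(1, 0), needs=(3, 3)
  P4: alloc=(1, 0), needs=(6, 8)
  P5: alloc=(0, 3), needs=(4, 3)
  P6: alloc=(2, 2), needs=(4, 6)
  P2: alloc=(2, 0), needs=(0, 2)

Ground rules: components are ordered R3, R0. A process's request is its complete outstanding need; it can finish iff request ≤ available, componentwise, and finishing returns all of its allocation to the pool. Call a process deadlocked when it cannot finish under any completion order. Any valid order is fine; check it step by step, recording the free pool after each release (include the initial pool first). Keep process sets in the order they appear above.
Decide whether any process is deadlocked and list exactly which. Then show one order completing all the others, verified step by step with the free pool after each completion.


Nothing here is deadlocked.
Key observation: there is always a runnable process — P2 first — so the state unwinds completely.
The rest can finish in the order P2, P8, P5, P6, P4. Verifying each step:
  pool = (1, 3)
  P2: need (0, 2) fits (1, 3); releases (2, 0), pool now (3, 3)
  P8: need (3, 3) fits (3, 3); releases (1, 0), pool now (4, 3)
  P5: need (4, 3) fits (4, 3); releases (0, 3), pool now (4, 6)
  P6: need (4, 6) fits (4, 6); releases (2, 2), pool now (6, 8)
  P4: need (6, 8) fits (6, 8); releases (1, 0), pool now (7, 8)


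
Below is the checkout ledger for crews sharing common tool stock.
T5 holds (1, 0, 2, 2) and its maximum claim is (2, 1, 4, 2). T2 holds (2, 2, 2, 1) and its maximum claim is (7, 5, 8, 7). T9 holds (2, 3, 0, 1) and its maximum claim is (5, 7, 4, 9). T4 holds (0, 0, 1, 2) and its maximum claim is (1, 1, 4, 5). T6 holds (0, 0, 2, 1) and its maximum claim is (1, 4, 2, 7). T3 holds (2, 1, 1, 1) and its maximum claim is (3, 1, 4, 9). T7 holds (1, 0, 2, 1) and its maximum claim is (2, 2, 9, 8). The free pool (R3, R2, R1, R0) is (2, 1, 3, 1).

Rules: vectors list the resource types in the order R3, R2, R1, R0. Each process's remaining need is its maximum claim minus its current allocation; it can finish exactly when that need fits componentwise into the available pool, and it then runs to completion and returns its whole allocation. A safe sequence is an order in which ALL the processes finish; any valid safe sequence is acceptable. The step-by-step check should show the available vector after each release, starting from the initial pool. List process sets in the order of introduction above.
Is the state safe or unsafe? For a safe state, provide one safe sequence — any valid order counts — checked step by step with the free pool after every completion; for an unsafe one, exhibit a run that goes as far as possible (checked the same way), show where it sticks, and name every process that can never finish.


UNSAFE — no complete ordering exists.
Key observation: after T5, T4 complete, (3, 1, 6, 5) is the best the pool ever gets, yet each leftover process wants more R0.
Going as far as possible: T5, T4; after that, nothing fits. Step-by-step check:
  pool = (2, 1, 3, 1)
  T5: need (1, 1, 2, 0) fits (2, 1, 3, 1); releases (1, 0, 2, 2), pool now (3, 1, 5, 3)
  T4: need (1, 1, 3, 3) fits (3, 1, 5, 3); releases (0, 0, 1, 2), pool now (3, 1, 6, 5)
  T2 cannot run: need (5, 3, 6, 6) vs free (3, 1, 6, 5) (insufficient R3, R2 and R0)
  T9 cannot run: need (3, 4, 4, 8) vs free (3, 1, 6, 5) (insufficient R2 and R0)
  T6 cannot run: need (1, 4, 0, 6) vs free (3, 1, 6, 5) (insufficient R2 and R0)
  T3 cannot run: need (1, 0, 3, 8) vs free (3, 1, 6, 5) (insufficient R0)
  T7 cannot run: need (1, 2, 7, 7) vs free (3, 1, 6, 5) (insufficient R2, R1 and R0)
Permanently blocked: T2, T9, T6, T3 and T7.


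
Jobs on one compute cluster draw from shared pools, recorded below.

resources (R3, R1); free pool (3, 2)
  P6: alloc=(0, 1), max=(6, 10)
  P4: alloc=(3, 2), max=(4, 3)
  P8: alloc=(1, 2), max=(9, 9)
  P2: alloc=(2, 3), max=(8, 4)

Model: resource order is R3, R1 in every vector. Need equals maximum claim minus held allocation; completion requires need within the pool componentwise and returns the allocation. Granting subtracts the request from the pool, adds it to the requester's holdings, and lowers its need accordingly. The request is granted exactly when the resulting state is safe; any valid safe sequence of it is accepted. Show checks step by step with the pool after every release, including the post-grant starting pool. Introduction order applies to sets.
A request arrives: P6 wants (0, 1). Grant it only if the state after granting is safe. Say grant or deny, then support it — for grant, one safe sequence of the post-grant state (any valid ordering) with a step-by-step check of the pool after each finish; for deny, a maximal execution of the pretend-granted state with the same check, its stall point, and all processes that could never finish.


DENY: after the grant no complete ordering would exist.
Key observation: once P4, P2 finish, the pool peaks at (8, 6) — and every remaining process still needs more R1 than that.
On the post-grant state, P4, P2 is a maximal run — nothing extends it. Step-by-step check:
  pool = (3, 1)
  P4: need (1, 1) fits (3, 1); releases (3, 2), pool now (6, 3)
  P2: need (6, 1) fits (6, 3); releases (2, 3), pool now (8, 6)
  P6 cannot run: need (6, 8) vs free (8, 6) (insufficient R1)
  P8 cannot run: need (8, 7) vs free (8, 6) (insufficient R1)
Post-grant, the permanently blocked set is P6 and P8.


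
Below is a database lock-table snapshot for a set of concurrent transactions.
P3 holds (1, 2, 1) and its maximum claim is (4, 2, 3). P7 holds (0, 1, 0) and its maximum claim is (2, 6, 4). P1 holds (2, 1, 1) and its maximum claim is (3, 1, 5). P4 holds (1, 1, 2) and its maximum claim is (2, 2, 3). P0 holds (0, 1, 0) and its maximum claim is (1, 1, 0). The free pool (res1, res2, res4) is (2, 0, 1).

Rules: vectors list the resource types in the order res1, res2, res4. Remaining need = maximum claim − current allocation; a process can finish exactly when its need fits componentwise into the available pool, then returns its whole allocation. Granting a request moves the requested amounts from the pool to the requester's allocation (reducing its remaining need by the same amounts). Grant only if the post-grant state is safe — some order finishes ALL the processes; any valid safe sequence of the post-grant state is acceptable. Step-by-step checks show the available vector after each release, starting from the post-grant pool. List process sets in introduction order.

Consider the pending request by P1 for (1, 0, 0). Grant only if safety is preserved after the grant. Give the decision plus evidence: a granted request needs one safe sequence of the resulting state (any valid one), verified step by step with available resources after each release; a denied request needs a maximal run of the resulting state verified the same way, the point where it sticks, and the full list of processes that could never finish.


DENY. Granting would leave the state unsafe.
Key observation: after P0, P4 the pool peaks at (2, 2, 3), and each blocked process is short somewhere: P3 on res1; P7 on res2, res4; P1 on res4.
Pretend the grant happened; the run P0, P4 goes as far as possible. Verifying each step:
  pool = (1, 0, 1)
  P0: need (1, 0, 0) fits (1, 0, 1); releases (0, 1, 0), pool now (1, 1, 1)
  P4: need (1, 1, 1) fits (1, 1, 1); releases (1, 1, 2), pool now (2, 2, 3)
  blocked: P3 wants (3, 0, 2), pool (2, 2, 3) — not enough res1
  blocked: P7 wants (2, 5, 4), pool (2, 2, 3) — not enough res2 and res4
  blocked: P1 wants (0, 0, 4), pool (2, 2, 3) — not enough res4
Had the request been granted, P3, P7 and P1 could never finish.


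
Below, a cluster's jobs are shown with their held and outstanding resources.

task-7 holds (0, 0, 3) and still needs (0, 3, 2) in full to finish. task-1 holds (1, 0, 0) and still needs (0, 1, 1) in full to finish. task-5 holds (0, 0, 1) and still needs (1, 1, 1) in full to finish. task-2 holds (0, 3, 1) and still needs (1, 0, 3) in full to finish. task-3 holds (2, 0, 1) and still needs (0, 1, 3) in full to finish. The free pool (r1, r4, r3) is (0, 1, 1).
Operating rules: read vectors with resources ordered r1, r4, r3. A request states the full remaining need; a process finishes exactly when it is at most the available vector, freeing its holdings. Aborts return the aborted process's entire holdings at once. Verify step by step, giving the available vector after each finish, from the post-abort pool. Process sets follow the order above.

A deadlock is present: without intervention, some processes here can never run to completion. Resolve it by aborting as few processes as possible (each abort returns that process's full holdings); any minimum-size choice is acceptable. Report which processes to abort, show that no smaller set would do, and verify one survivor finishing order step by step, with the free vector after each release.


The answer: abort task-7.
Key observation: before aborting task-7, task-3 was permanently blocked — no order could ever run it; afterwards it completes at step 1.
Minimality: the empty abort set fails — the state is deadlocked as it stands.
Survivors finish in the order: task-3, task-5, task-1, task-2. Check, step by step (pool after the aborts first):
  pool = (0, 1, 4)
  run task-3 (needs (0, 1, 3), free (0, 1, 4)); after release of (2, 0, 1) the pool is (2, 1, 5)
  run task-5 (needs (1, 1, 1), free (2, 1, 5)); after release of (0, 0, 1) the pool is (2, 1, 6)
  run task-1 (needs (0, 1, 1), free (2, 1, 6)); after release of (1, 0, 0) the pool is (3, 1, 6)
  run task-2 (needs (1, 0, 3), free (3, 1, 6)); after release of (0, 3, 1) the pool is (3, 4, 7)


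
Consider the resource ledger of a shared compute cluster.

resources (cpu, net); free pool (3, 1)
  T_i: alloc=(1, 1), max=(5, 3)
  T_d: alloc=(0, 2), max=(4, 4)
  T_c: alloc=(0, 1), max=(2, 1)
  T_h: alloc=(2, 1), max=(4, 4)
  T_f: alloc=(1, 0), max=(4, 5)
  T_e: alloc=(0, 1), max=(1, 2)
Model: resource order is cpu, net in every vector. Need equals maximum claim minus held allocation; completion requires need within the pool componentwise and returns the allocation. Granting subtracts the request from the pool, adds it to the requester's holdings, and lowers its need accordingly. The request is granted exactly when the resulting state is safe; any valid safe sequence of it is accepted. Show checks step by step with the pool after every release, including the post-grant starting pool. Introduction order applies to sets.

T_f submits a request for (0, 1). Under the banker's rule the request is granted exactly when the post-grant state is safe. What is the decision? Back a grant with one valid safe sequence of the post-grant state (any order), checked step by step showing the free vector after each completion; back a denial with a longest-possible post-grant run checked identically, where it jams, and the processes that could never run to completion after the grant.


DENY. Granting would leave the state unsafe.
Key observation: after T_c, T_e the pool peaks at (3, 2), and each blocked process is short somewhere: T_i on cpu; T_d on cpu; T_h on net; T_f on net.
After a pretend grant, a maximal execution: T_c, T_e — then nothing else fits. Walking it through:
  pool = (3, 0)
  T_c: need (2, 0) fits (3, 0); releases (0, 1), pool now (3, 1)
  T_e: need (1, 1) fits (3, 1); releases (0, 1), pool now (3, 2)
  T_i cannot run: need (4, 2) vs free (3, 2) (insufficient cpu)
  T_d cannot run: need (4, 2) vs free (3, 2) (insufficient cpu)
  T_h cannot run: need (2, 3) vs free (3, 2) (insufficient net)
  T_f cannot run: need (3, 4) vs free (3, 2) (insufficient net)
Processes that could never finish after the grant: T_i, T_d, T_h and T_f.


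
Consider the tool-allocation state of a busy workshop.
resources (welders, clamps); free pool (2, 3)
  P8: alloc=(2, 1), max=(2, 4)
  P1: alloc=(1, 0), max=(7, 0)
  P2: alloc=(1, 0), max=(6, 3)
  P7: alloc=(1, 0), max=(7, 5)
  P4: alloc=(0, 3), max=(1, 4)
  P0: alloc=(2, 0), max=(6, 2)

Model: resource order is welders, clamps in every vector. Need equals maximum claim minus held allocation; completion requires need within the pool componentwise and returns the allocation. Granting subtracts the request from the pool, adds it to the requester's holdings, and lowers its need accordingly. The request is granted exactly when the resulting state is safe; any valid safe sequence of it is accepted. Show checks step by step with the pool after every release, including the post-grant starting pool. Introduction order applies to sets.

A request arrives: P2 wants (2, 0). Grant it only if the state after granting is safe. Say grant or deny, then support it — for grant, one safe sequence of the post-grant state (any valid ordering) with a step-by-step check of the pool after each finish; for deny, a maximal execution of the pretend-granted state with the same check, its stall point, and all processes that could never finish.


DENY. Granting would leave the state unsafe.
Key observation: even finishing P8, P4 leaves just (2, 7) free — too little welders for any of the remaining processes.
After a pretend grant, a maximal execution: P8, P4 — then nothing else fits. Step-by-step check:
  pool = (0, 3)
  P8: need (0, 3) fits (0, 3); releases (2, 1), pool now (2, 4)
  P4: need (1, 1) fits (2, 4); releases (0, 3), pool now (2, 7)
  P1 still needs (6, 0) but only (2, 7) is free — short on welders
  P2 still needs (3, 3) but only (2, 7) is free — short on welders
  P7 still needs (6, 5) but only (2, 7) is free — short on welders
  P0 still needs (4, 2) but only (2, 7) is free — short on welders
Processes that could never finish after the grant: P1, P2, P7 and P0.


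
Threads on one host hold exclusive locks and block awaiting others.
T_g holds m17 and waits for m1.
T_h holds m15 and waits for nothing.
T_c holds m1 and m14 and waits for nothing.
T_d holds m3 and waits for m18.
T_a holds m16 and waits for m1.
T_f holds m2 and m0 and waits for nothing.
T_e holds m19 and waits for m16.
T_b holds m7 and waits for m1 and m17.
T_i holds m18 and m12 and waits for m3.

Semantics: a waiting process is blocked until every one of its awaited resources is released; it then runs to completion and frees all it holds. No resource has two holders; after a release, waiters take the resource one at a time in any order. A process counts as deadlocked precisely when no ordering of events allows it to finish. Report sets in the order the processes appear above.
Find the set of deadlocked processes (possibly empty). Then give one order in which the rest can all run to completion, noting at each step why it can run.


The deadlocked set is T_d and T_i.
Key observation: the waits loop around T_d -> T_i -> T_d with no way out; no other process is dragged down with it.
A valid finishing order for the others: T_c, T_g, T_b, T_a, T_h, T_f, T_e.
Verifying each step:
  T_c: no waits; runs immediately, freeing m1 and m14
  T_g waits on m1 — all released -> runs and releases m17
  T_b waits on m1 and m17 — all released -> runs and releases m7
  T_a waits on m1 — all released -> runs and releases m16
  T_h: no waits; runs immediately, freeing m15
  T_f: no waits; runs immediately, freeing m2 and m0
  T_e waits on m16 — all released -> runs and releases m19
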